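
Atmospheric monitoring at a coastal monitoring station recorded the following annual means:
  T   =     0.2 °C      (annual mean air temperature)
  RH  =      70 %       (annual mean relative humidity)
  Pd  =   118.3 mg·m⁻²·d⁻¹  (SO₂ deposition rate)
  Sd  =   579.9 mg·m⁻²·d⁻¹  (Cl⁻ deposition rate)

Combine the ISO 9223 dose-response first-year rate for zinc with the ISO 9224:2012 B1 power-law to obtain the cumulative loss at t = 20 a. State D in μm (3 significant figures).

D(20) = 34.1 μm

zinc: temperature factor f = +0.038·(-9.8) = -0.3724
  sulphur-dioxide contribution → 1.817 μm/a
  chloride contribution → 1.171 μm/a
  total first-year rate 2.989 μm/a
Long-term exponent b (ISO 9224 Table 2, B1) = 0.813
  D(20) = 2.989 × 20^0.813 = 2.989 × 11.42 = 34.14 μm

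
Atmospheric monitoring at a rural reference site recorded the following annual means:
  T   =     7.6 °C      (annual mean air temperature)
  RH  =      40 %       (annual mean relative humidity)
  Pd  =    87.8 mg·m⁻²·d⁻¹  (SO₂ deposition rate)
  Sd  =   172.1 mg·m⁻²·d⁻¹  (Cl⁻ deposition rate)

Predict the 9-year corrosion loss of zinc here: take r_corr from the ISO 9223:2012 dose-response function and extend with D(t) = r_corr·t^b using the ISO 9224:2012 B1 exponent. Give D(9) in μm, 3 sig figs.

D(9) = 8.33 μm

zinc: temperature factor f = +0.038·(-2.4) = -0.0912
  sulphur-dioxide contribution → 0.5312 μm/a
  chloride contribution → 0.8649 μm/a
  total first-year rate 1.396 μm/a
ISO 9224: D(t) = r_corr · t^b with b = 0.813 (zinc, B1)
  D(9) = 1.396 × 9^0.813 = 1.396 × 5.968 = 8.331 μm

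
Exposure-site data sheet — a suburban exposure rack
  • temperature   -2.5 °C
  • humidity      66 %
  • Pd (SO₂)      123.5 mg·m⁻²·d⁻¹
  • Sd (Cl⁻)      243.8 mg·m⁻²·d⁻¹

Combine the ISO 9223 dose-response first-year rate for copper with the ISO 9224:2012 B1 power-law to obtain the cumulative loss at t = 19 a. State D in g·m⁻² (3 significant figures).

copper: f(T) = +0.126·(T−10) [T≤10 °C] = -1.5750
  Pd branch = 0.0053·Pd^0.26·e^(0.059·RH+f) = 0.1885 μm/a
  Cl⁻ term: 0.01025·243.8^0.27·exp(0.036·66+0.049·-2.5) = 0.4304
  r_corr = 0.1885 + 0.4304 = 0.6189 μm/a
ISO 9224: D(t) = r_corr · t^b with b = 0.667 (copper, B1)
  D(19) = 0.6189 × 19^0.667 = 0.6189 × 7.127 = 4.411 μm
  Mass loss = 4.411 μm × 8.96 g/cm³ = 39.52 g·m⁻²

D(19) = 39.5 g·m⁻²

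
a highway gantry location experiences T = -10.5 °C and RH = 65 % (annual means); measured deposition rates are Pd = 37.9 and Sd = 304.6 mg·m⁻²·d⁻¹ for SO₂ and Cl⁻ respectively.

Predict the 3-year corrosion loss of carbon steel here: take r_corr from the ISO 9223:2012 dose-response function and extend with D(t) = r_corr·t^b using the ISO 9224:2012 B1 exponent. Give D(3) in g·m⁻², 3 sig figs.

carbon steel: T≤10 °C ⇒ hinge +0.150·(-10.5−10) = -3.0750
  sulphur-dioxide contribution → 1.986 μm/a
  chloride contribution → 19.85 μm/a
  total first-year rate 21.83 μm/a
Power-law: D(3) = r_corr · 3^0.523
  D(3) = 21.83 × 3^0.523 = 21.83 × 1.776 = 38.78 μm
  Mass loss = 38.78 μm × 7.85 g/cm³ = 304.4 g·m⁻²

D(3) = 304 g·m⁻²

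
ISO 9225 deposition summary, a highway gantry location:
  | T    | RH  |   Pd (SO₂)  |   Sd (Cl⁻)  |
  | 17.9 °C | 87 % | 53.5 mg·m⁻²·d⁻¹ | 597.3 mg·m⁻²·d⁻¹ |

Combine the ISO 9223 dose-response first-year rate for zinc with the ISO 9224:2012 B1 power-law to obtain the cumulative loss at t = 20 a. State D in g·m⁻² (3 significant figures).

D(20) = 690 g·m⁻²

zinc: temperature factor f = -0.071·(7.9) = -0.5609
  Pd branch = 0.0129·Pd^0.44·e^(0.046·RH+f) = 2.32 μm/a
  Cl⁻ term: 0.0175·597.3^0.57·exp(0.008·87+0.085·17.9) = 6.145
  r_corr = 2.32 + 6.145 = 8.465 μm/a
Power-law: D(20) = r_corr · 20^0.813
  D(20) = 8.465 × 20^0.813 = 8.465 × 11.42 = 96.69 μm
  Mass loss = 96.69 μm × 7.14 g/cm³ = 690.3 g·m⁻²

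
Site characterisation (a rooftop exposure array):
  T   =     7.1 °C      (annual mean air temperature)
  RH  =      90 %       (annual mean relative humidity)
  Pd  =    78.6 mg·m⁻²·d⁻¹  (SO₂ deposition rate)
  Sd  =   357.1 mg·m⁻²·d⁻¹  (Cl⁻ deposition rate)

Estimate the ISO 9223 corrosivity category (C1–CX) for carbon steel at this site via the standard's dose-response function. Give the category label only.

C5

carbon steel: f(T) = +0.150·(T−10) [T≤10 °C] = -0.4350
  sulphur-dioxide contribution → 67.05 μm/a
  chloride contribution → 101 μm/a
  total first-year rate 168.1 μm/a
ISO 9223 Table 2 (carbon steel): 80 < 168 ≤ 200 μm/a ⇒ C5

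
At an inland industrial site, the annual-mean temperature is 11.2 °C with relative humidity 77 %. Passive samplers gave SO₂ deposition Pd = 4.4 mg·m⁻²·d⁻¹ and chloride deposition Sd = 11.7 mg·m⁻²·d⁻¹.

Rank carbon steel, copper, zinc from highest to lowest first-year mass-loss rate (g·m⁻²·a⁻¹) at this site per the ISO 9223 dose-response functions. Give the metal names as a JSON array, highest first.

carbon steel: f(T) = -0.054·(T−10) [T>10 °C] = -0.0648
  Pd branch = 1.77·Pd^0.52·e^(0.02·RH+f) = 16.72 μm/a
  Cl⁻ term: 0.102·11.7^0.62·exp(0.033·77+0.04·11.2) = 9.311
  r_corr = 16.72 + 9.311 = 26.03 μm/a
  mass loss = 26.03 μm/a × 7.85 g/cm³ = 204.3 g·m⁻²·a⁻¹
copper: f(T) = -0.080·(T−10) [T>10 °C] = -0.0960
  Pd branch = 0.0053·Pd^0.26·e^(0.059·RH+f) = 0.6651 μm/a
  Sd branch = 0.01025·Sd^0.27·e^(0.036·RH+0.049·T) = 0.5512 μm/a
  r_corr = 0.6651 + 0.5512 = 1.216 μm/a
  mass loss = 1.216 μm/a × 8.96 g/cm³ = 10.9 g·m⁻²·a⁻¹
zinc: temperature factor f = -0.071·(1.2) = -0.0852
  SO₂ term: 0.0129·4.4^0.44·exp(0.046·77-0.0852) = 0.7852
  Sd branch = 0.0175·Sd^0.57·e^(0.008·RH+0.085·T) = 0.3411 μm/a
  r_corr = 0.7852 + 0.3411 = 1.126 μm/a
  mass loss = 1.126 μm/a × 7.14 g/cm³ = 8.042 g·m⁻²·a⁻¹
Ordering by g·m⁻²·a⁻¹: carbon steel (204) > copper (10.9) > zinc (8.04)

["carbon steel", "copper", "zinc"]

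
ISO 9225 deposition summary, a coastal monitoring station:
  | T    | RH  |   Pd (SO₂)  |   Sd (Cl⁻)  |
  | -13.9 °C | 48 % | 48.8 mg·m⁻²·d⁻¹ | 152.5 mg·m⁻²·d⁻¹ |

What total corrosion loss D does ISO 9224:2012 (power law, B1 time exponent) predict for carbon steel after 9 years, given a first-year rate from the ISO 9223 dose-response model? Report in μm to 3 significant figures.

carbon steel: T≤10 °C ⇒ hinge +0.150·(-13.9−10) = -3.5850
  sulphur-dioxide contribution → 0.9681 μm/a
  chloride contribution → 6.437 μm/a
  ⇒ r_corr(carbon steel) = 7.405 μm/a
ISO 9224: D(t) = r_corr · t^b with b = 0.523 (carbon steel, B1)
  D(9) = 7.405 × 9^0.523 = 7.405 × 3.156 = 23.37 μm

D(9) = 23.4 μm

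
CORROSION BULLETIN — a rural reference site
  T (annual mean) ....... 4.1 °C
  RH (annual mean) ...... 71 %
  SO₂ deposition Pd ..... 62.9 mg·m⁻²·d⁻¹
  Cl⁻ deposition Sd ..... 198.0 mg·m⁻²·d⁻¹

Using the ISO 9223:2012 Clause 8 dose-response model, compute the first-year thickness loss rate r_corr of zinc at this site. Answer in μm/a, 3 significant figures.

r_corr = 2.56 μm/a

zinc: f(T) = +0.038·(T−10) [T≤10 °C] = -0.2242
  SO₂ term: 0.0129·62.9^0.44·exp(0.046·71-0.2242) = 1.671
  Cl⁻ term: 0.0175·198.0^0.57·exp(0.008·71+0.085·4.1) = 0.8916
  sum: 1.671 + 0.8916 → r_corr = 2.563 μm/a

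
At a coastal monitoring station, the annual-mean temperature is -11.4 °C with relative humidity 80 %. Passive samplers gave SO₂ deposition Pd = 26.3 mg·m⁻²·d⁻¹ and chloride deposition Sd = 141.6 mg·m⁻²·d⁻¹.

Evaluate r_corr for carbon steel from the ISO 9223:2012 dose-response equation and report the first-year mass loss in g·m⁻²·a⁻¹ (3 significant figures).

carbon steel: T≤10 °C ⇒ hinge +0.150·(-11.4−10) = -3.2100
  Pd branch = 1.77·Pd^0.52·e^(0.02·RH+f) = 1.937 μm/a
  Cl⁻ term: 0.102·141.6^0.62·exp(0.033·80+0.04·-11.4) = 19.53
  sum: 1.937 + 19.53 → r_corr = 21.47 μm/a
Convert to mass loss: 21.47 μm/a × 7.85 g/cm³ = 168.5 g·m⁻²·a⁻¹

r_corr = 169 g·m⁻²·a⁻¹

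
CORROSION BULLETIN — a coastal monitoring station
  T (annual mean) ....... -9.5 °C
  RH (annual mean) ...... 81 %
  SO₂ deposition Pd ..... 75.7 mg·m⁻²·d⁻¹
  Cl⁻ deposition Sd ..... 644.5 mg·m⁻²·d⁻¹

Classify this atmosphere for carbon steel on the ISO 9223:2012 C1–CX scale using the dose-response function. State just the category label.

carbon steel: temperature factor f = +0.150·(-19.5) = -2.9250
  Pd branch = 1.77·Pd^0.52·e^(0.02·RH+f) = 4.554 μm/a
  Cl⁻ term: 0.102·644.5^0.62·exp(0.033·81+0.04·-9.5) = 55.74
  r_corr = 4.554 + 55.74 = 60.29 μm/a
Category bounds: 50…80 μm/a bracket r_corr ⇒ C4

C4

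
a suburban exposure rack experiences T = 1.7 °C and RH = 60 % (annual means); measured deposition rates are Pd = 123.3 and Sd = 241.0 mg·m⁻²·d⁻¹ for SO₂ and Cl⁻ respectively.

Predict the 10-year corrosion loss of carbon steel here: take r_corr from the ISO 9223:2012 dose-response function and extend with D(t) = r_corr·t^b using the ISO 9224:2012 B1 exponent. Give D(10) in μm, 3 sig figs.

carbon steel: temperature factor f = +0.150·(-8.3) = -1.2450
  sulphur-dioxide contribution → 20.69 μm/a
  chloride contribution → 23.71 μm/a
  total first-year rate 44.4 μm/a
Long-term exponent b (ISO 9224 Table 2, B1) = 0.523
  D(10) = 44.4 × 10^0.523 = 44.4 × 3.334 = 148 μm

D(10) = 148 μm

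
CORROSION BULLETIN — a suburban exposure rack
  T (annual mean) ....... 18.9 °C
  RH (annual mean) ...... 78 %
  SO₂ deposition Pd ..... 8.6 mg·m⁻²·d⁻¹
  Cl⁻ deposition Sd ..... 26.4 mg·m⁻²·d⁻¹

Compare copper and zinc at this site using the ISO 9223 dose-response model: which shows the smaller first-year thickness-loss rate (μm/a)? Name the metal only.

copper: f(T) = -0.080·(T−10) [T>10 °C] = -0.7120
  SO₂ term: 0.0053·8.6^0.26·exp(0.059·78-0.7120) = 0.4536
  Cl⁻ term: 0.01025·26.4^0.27·exp(0.036·78+0.049·18.9) = 1.038
  sum: 0.4536 + 1.038 → r_corr = 1.492 μm/a
zinc: T>10 °C ⇒ hinge -0.071·(18.9−10) = -0.6319
  SO₂ term: 0.0129·8.6^0.44·exp(0.046·78-0.6319) = 0.6391
  Sd branch = 0.0175·Sd^0.57·e^(0.008·RH+0.085·T) = 1.052 μm/a
  sum: 0.6391 + 1.052 → r_corr = 1.691 μm/a
Ordering by μm/a: zinc (1.69) > copper (1.49)

copper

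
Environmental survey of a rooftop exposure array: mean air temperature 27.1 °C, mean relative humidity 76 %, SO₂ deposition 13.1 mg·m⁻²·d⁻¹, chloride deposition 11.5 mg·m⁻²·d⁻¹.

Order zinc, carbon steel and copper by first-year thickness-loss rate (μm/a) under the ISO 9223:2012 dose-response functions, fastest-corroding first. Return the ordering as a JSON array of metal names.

zinc: temperature factor f = -0.071·(17.1) = -1.2141
  sulphur-dioxide contribution → 0.3919 μm/a
  chloride contribution → 1.294 μm/a
  ⇒ r_corr(zinc) = 1.686 μm/a
carbon steel: T>10 °C ⇒ hinge -0.054·(27.1−10) = -0.9234
  sulphur-dioxide contribution → 12.25 μm/a
  chloride contribution → 16.84 μm/a
  ⇒ r_corr(carbon steel) = 29.08 μm/a
copper: f(T) = -0.080·(T−10) [T>10 °C] = -1.3680
  sulphur-dioxide contribution → 0.2334 μm/a
  chloride contribution → 1.154 μm/a
  total first-year rate 1.387 μm/a
Ordering by μm/a: carbon steel (29.1) > zinc (1.69) > copper (1.39)

["carbon steel", "zinc", "copper"]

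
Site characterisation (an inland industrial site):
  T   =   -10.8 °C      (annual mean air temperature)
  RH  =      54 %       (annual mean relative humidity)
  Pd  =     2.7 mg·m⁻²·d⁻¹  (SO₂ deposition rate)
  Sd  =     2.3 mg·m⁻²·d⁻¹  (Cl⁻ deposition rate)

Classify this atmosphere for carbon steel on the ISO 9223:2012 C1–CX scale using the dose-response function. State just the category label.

carbon steel: f(T) = +0.150·(T−10) [T≤10 °C] = -3.1200
  SO₂ term: 1.77·2.7^0.52·exp(0.02·54-3.1200) = 0.3858
  Sd branch = 0.102·Sd^0.62·e^(0.033·RH+0.04·T) = 0.6594 μm/a
  sum: 0.3858 + 0.6594 → r_corr = 1.045 μm/a
ISO 9223 Table 2 (carbon steel): 0 < 1.05 ≤ 1.3 μm/a ⇒ C1

C1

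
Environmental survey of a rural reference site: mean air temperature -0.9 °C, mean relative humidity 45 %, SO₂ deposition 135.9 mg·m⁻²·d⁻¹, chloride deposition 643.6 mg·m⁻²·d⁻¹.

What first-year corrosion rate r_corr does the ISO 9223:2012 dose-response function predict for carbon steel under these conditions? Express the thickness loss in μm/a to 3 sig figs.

carbon steel: temperature factor f = +0.150·(-10.9) = -1.6350
  SO₂ term: 1.77·135.9^0.52·exp(0.02·45-1.6350) = 10.92
  Sd branch = 0.102·Sd^0.62·e^(0.033·RH+0.04·T) = 23.95 μm/a
  sum: 10.92 + 23.95 → r_corr = 34.86 μm/a

r_corr = 34.9 μm/a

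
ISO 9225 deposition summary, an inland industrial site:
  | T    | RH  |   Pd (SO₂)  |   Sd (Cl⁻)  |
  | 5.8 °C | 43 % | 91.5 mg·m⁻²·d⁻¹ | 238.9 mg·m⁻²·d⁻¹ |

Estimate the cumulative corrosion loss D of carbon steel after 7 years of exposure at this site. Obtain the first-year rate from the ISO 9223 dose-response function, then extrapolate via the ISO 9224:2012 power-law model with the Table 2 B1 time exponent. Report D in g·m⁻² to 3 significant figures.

D(7) = 851 g·m⁻²

carbon steel: T≤10 °C ⇒ hinge +0.150·(5.8−10) = -0.6300
  SO₂ term: 1.77·91.5^0.52·exp(0.02·43-0.6300) = 23.32
  Sd branch = 0.102·Sd^0.62·e^(0.033·RH+0.04·T) = 15.85 μm/a
  r_corr = 23.32 + 15.85 = 39.18 μm/a
Long-term exponent b (ISO 9224 Table 2, B1) = 0.523
  D(7) = 39.18 × 7^0.523 = 39.18 × 2.767 = 108.4 μm
  Mass loss = 108.4 μm × 7.85 g/cm³ = 850.9 g·m⁻²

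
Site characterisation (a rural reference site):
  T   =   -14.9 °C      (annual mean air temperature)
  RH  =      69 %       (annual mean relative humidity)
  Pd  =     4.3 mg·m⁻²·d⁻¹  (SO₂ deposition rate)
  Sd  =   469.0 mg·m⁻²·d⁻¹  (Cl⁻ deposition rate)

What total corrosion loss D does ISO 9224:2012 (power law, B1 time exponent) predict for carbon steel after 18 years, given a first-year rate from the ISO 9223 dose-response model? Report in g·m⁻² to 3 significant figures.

carbon steel: temperature factor f = +0.150·(-24.9) = -3.7350
  SO₂ term: 1.77·4.3^0.52·exp(0.02·69-3.7350) = 0.3586
  Cl⁻ term: 0.102·469.0^0.62·exp(0.033·69+0.04·-14.9) = 24.82
  sum: 0.3586 + 24.82 → r_corr = 25.18 μm/a
ISO 9224: D(t) = r_corr · t^b with b = 0.523 (carbon steel, B1)
  D(18) = 25.18 × 18^0.523 = 25.18 × 4.534 = 114.2 μm
  Mass loss = 114.2 μm × 7.85 g/cm³ = 896.2 g·m⁻²

D(18) = 896 g·m⁻²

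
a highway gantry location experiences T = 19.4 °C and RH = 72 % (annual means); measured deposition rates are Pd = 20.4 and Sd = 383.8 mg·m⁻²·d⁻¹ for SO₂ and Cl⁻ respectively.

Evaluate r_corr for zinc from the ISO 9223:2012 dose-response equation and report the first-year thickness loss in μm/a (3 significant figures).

zinc: T>10 °C ⇒ hinge -0.071·(19.4−10) = -0.6674
  Pd branch = 0.0129·Pd^0.44·e^(0.046·RH+f) = 0.6845 μm/a
  Sd branch = 0.0175·Sd^0.57·e^(0.008·RH+0.085·T) = 4.812 μm/a
  sum: 0.6845 + 4.812 → r_corr = 5.496 μm/a

r_corr = 5.50 μm/a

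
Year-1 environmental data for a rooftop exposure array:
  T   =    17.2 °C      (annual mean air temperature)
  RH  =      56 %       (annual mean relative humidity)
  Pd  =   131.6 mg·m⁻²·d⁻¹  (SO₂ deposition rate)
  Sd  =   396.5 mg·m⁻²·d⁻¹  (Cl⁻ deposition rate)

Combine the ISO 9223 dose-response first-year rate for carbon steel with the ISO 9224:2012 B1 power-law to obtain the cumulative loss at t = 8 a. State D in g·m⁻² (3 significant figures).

D(8) = 2.31e+03 g·m⁻²

carbon steel: temperature factor f = -0.054·(7.2) = -0.3888
  sulphur-dioxide contribution → 46.51 μm/a
  chloride contribution → 52.59 μm/a
  total first-year rate 99.1 μm/a
Long-term exponent b (ISO 9224 Table 2, B1) = 0.523
  D(8) = 99.1 × 8^0.523 = 99.1 × 2.967 = 294 μm
  Mass loss = 294 μm × 7.85 g/cm³ = 2308 g·m⁻²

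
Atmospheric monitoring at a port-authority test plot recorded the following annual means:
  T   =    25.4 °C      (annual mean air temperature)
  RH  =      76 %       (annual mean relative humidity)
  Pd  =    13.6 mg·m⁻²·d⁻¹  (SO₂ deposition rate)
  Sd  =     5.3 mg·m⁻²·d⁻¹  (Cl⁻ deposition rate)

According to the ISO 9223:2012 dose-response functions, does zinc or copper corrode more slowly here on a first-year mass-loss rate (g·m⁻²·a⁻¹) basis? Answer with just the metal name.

zinc

zinc: temperature factor f = -0.071·(15.4) = -1.0934
  sulphur-dioxide contribution → 0.4496 μm/a
  chloride contribution → 0.7204 μm/a
  ⇒ r_corr(zinc) = 1.17 μm/a
  mass loss = 1.17 μm/a × 7.14 g/cm³ = 8.353 g·m⁻²·a⁻¹
copper: T>10 °C ⇒ hinge -0.080·(25.4−10) = -1.2320
  sulphur-dioxide contribution → 0.27 μm/a
  chloride contribution → 0.8611 μm/a
  total first-year rate 1.131 μm/a
  mass loss = 1.131 μm/a × 8.96 g/cm³ = 10.13 g·m⁻²·a⁻¹
Ordering by g·m⁻²·a⁻¹: copper (10.1) > zinc (8.35)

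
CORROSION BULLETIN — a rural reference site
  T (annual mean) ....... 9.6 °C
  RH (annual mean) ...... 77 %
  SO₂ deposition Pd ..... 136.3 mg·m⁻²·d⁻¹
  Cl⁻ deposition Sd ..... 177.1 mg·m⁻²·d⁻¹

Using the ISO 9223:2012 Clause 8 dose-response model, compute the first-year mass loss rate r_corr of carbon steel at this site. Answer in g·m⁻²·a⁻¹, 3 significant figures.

carbon steel: f(T) = +0.150·(T−10) [T≤10 °C] = -0.0600
  SO₂ term: 1.77·136.3^0.52·exp(0.02·77-0.0600) = 100.2
  Sd branch = 0.102·Sd^0.62·e^(0.033·RH+0.04·T) = 47.08 μm/a
  r_corr = 100.2 + 47.08 = 147.2 μm/a
Convert to mass loss: 147.2 μm/a × 7.85 g/cm³ = 1156 g·m⁻²·a⁻¹

r_corr = 1.16e+03 g·m⁻²·a⁻¹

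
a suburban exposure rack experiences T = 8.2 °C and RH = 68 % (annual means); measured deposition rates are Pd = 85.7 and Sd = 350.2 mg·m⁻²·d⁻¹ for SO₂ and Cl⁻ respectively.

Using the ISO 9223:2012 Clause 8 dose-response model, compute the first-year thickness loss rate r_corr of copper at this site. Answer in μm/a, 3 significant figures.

copper: f(T) = +0.126·(T−10) [T≤10 °C] = -0.2268
  Pd branch = 0.0053·Pd^0.26·e^(0.059·RH+f) = 0.7426 μm/a
  Sd branch = 0.01025·Sd^0.27·e^(0.036·RH+0.049·T) = 0.8617 μm/a
  sum: 0.7426 + 0.8617 → r_corr = 1.604 μm/a

r_corr = 1.60 μm/a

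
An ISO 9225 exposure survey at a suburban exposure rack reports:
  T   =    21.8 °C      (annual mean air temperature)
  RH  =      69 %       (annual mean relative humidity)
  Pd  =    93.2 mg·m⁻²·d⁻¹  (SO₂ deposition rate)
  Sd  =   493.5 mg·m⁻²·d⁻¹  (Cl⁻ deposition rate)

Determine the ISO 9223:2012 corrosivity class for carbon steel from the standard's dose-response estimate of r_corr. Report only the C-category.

carbon steel: temperature factor f = -0.054·(11.8) = -0.6372
  sulphur-dioxide contribution → 39.32 μm/a
  chloride contribution → 111.2 μm/a
  total first-year rate 150.5 μm/a
ISO 9223 Table 2 (carbon steel): 80 < 151 ≤ 200 μm/a ⇒ C5

C5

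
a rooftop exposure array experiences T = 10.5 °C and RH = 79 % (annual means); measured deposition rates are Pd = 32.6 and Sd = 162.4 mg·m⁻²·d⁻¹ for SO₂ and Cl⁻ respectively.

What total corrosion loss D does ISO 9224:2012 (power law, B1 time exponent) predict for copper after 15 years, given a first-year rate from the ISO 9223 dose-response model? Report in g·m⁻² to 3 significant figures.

D(15) = 136 g·m⁻²

copper: f(T) = -0.080·(T−10) [T>10 °C] = -0.0400
  sulphur-dioxide contribution → 1.332 μm/a
  chloride contribution → 1.165 μm/a
  total first-year rate 2.497 μm/a
Long-term exponent b (ISO 9224 Table 2, B1) = 0.667
  D(15) = 2.497 × 15^0.667 = 2.497 × 6.088 = 15.2 μm
  Mass loss = 15.2 μm × 8.96 g/cm³ = 136.2 g·m⁻²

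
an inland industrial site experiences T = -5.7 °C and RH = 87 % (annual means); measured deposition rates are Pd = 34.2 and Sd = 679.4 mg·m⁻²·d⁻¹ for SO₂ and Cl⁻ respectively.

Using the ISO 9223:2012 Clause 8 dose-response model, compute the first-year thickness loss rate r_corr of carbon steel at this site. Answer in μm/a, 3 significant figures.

carbon steel: T≤10 °C ⇒ hinge +0.150·(-5.7−10) = -2.3550
  SO₂ term: 1.77·34.2^0.52·exp(0.02·87-2.3550) = 6.006
  Cl⁻ term: 0.102·679.4^0.62·exp(0.033·87+0.04·-5.7) = 81.73
  r_corr = 6.006 + 81.73 = 87.73 μm/a

r_corr = 87.7 μm/a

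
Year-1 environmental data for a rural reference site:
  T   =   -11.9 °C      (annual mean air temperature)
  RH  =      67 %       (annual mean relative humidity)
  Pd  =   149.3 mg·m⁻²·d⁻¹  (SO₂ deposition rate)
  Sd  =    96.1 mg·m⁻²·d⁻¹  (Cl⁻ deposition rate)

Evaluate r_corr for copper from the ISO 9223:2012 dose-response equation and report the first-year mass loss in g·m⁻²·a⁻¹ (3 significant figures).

copper: f(T) = +0.126·(T−10) [T≤10 °C] = -2.7594
  SO₂ term: 0.0053·149.3^0.26·exp(0.059·67-2.7594) = 0.06425
  Sd branch = 0.01025·Sd^0.27·e^(0.036·RH+0.049·T) = 0.2189 μm/a
  sum: 0.06425 + 0.2189 → r_corr = 0.2832 μm/a
Convert to mass loss: 0.2832 μm/a × 8.96 g/cm³ = 2.537 g·m⁻²·a⁻¹

r_corr = 2.54 g·m⁻²·a⁻¹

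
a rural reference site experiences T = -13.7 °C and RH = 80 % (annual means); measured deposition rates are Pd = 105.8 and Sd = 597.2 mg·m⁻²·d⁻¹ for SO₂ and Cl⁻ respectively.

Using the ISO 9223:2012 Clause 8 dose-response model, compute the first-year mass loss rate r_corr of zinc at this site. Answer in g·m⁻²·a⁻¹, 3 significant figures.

zinc: T≤10 °C ⇒ hinge +0.038·(-13.7−10) = -0.9006
  sulphur-dioxide contribution → 1.616 μm/a
  chloride contribution → 0.3959 μm/a
  total first-year rate 2.012 μm/a
Convert to mass loss: 2.012 μm/a × 7.14 g/cm³ = 14.37 g·m⁻²·a⁻¹

r_corr = 14.4 g·m⁻²·a⁻¹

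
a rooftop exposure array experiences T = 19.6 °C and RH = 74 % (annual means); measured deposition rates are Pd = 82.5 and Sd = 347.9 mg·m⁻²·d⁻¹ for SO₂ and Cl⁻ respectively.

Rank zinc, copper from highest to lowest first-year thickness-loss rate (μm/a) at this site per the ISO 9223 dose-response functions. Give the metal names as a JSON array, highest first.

["zinc", "copper"]

zinc: f(T) = -0.071·(T−10) [T>10 °C] = -0.6816
  SO₂ term: 0.0129·82.5^0.44·exp(0.046·74-0.6816) = 1.368
  Cl⁻ term: 0.0175·347.9^0.57·exp(0.008·74+0.085·19.6) = 4.702
  r_corr = 1.368 + 4.702 = 6.07 μm/a
copper: temperature factor f = -0.080·(9.6) = -0.7680
  SO₂ term: 0.0053·82.5^0.26·exp(0.059·74-0.7680) = 0.6097
  Sd branch = 0.01025·Sd^0.27·e^(0.036·RH+0.049·T) = 1.866 μm/a
  r_corr = 0.6097 + 1.866 = 2.476 μm/a
Ordering by μm/a: zinc (6.07) > copper (2.48)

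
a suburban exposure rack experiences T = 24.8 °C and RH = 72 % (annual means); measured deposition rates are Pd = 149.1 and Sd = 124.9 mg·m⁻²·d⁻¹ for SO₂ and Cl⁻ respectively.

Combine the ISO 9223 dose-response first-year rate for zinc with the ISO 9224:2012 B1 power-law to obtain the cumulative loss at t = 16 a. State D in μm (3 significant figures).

zinc: T>10 °C ⇒ hinge -0.071·(24.8−10) = -1.0508
  SO₂ term: 0.0129·149.1^0.44·exp(0.046·72-1.0508) = 1.119
  Sd branch = 0.0175·Sd^0.57·e^(0.008·RH+0.085·T) = 4.015 μm/a
  r_corr = 1.119 + 4.015 = 5.135 μm/a
Long-term exponent b (ISO 9224 Table 2, B1) = 0.813
  D(16) = 5.135 × 16^0.813 = 5.135 × 9.527 = 48.92 μm

D(16) = 48.9 μm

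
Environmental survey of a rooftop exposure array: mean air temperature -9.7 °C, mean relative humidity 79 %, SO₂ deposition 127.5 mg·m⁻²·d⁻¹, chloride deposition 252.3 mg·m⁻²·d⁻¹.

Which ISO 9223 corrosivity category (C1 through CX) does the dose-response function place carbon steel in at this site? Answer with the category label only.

C3

carbon steel: f(T) = +0.150·(T−10) [T≤10 °C] = -2.9550
  Pd branch = 1.77·Pd^0.52·e^(0.02·RH+f) = 5.568 μm/a
  Sd branch = 0.102·Sd^0.62·e^(0.033·RH+0.04·T) = 28.94 μm/a
  sum: 5.568 + 28.94 → r_corr = 34.51 μm/a
ISO 9223 Table 2 (carbon steel): 25 < 34.5 ≤ 50 μm/a ⇒ C3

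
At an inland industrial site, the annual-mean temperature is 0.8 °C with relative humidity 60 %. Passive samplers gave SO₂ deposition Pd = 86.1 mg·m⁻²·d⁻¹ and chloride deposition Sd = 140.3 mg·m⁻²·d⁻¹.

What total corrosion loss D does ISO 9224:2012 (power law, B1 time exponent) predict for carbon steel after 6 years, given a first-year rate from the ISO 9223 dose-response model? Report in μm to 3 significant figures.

carbon steel: f(T) = +0.150·(T−10) [T≤10 °C] = -1.3800
  SO₂ term: 1.77·86.1^0.52·exp(0.02·60-1.3800) = 15
  Sd branch = 0.102·Sd^0.62·e^(0.033·RH+0.04·T) = 16.35 μm/a
  sum: 15 + 16.35 → r_corr = 31.35 μm/a
ISO 9224: D(t) = r_corr · t^b with b = 0.523 (carbon steel, B1)
  D(6) = 31.35 × 6^0.523 = 31.35 × 2.553 = 80.02 μm

D(6) = 80.0 μm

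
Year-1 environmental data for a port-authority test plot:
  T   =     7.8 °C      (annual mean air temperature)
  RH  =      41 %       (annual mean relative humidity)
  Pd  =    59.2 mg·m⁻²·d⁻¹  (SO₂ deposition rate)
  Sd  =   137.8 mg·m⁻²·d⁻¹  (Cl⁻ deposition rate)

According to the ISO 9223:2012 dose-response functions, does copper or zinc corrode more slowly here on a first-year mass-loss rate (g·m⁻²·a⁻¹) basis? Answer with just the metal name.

copper: f(T) = +0.126·(T−10) [T≤10 °C] = -0.2772
  sulphur-dioxide contribution → 0.1304 μm/a
  chloride contribution → 0.2485 μm/a
  total first-year rate 0.3789 μm/a
  mass loss = 0.3789 μm/a × 8.96 g/cm³ = 3.395 g·m⁻²·a⁻¹
zinc: T≤10 °C ⇒ hinge +0.038·(7.8−10) = -0.0836
  sulphur-dioxide contribution → 0.4712 μm/a
  chloride contribution → 0.7813 μm/a
  ⇒ r_corr(zinc) = 1.252 μm/a
  mass loss = 1.252 μm/a × 7.14 g/cm³ = 8.942 g·m⁻²·a⁻¹
Ordering by g·m⁻²·a⁻¹: zinc (8.94) > copper (3.39)

copper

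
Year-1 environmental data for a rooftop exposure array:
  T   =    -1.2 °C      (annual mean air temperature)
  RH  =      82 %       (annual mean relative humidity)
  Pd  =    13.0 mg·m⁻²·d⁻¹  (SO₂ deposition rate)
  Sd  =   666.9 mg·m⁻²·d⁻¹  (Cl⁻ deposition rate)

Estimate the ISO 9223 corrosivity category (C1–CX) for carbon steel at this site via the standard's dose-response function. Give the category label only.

C5

carbon steel: temperature factor f = +0.150·(-11.2) = -1.6800
  Pd branch = 1.77·Pd^0.52·e^(0.02·RH+f) = 6.454 μm/a
  Cl⁻ term: 0.102·666.9^0.62·exp(0.033·82+0.04·-1.2) = 82.01
  r_corr = 6.454 + 82.01 = 88.47 μm/a
ISO 9223 Table 2 (carbon steel): 80 < 88.5 ≤ 200 μm/a ⇒ C5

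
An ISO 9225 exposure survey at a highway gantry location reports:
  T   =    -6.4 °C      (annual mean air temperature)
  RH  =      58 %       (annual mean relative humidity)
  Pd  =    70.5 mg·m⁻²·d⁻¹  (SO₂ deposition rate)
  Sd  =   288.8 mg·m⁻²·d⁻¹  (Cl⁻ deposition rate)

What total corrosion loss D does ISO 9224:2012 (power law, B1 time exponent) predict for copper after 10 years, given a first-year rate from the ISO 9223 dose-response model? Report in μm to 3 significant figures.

copper: f(T) = +0.126·(T−10) [T≤10 °C] = -2.0664
  Pd branch = 0.0053·Pd^0.26·e^(0.059·RH+f) = 0.06216 μm/a
  Sd branch = 0.01025·Sd^0.27·e^(0.036·RH+0.049·T) = 0.2791 μm/a
  r_corr = 0.06216 + 0.2791 = 0.3412 μm/a
Power-law: D(10) = r_corr · 10^0.667
  D(10) = 0.3412 × 10^0.667 = 0.3412 × 4.645 = 1.585 μm

D(10) = 1.59 μm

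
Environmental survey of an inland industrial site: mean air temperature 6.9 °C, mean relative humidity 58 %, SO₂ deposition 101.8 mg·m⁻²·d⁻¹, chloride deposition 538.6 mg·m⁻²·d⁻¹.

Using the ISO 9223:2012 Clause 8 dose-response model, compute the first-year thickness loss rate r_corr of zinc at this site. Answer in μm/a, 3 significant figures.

r_corr = 3.07 μm/a

zinc: T≤10 °C ⇒ hinge +0.038·(6.9−10) = -0.1178
  SO₂ term: 0.0129·101.8^0.44·exp(0.046·58-0.1178) = 1.263
  Cl⁻ term: 0.0175·538.6^0.57·exp(0.008·58+0.085·6.9) = 1.803
  r_corr = 1.263 + 1.803 = 3.067 μm/a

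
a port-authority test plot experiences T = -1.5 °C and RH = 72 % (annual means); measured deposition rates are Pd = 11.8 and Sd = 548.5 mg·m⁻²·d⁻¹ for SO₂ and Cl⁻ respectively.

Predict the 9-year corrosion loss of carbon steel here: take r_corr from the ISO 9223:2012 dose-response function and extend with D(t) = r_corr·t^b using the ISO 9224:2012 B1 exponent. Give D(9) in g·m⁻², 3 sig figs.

D(9) = 1.40e+03 g·m⁻²

carbon steel: f(T) = +0.150·(T−10) [T≤10 °C] = -1.7250
  SO₂ term: 1.77·11.8^0.52·exp(0.02·72-1.7250) = 4.804
  Cl⁻ term: 0.102·548.5^0.62·exp(0.033·72+0.04·-1.5) = 51.61
  r_corr = 4.804 + 51.61 = 56.41 μm/a
Power-law: D(9) = r_corr · 9^0.523
  D(9) = 56.41 × 9^0.523 = 56.41 × 3.156 = 178 μm
  Mass loss = 178 μm × 7.85 g/cm³ = 1397 g·m⁻²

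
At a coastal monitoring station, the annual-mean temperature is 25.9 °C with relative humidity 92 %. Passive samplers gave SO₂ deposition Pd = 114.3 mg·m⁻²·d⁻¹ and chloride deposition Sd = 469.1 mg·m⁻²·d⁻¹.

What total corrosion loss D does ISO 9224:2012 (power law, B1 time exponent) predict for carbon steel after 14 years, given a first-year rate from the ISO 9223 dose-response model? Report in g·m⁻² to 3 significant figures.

D(14) = 1.02e+04 g·m⁻²

carbon steel: temperature factor f = -0.054·(15.9) = -0.8586
  sulphur-dioxide contribution → 55.51 μm/a
  chloride contribution → 271.2 μm/a
  ⇒ r_corr(carbon steel) = 326.7 μm/a
Long-term exponent b (ISO 9224 Table 2, B1) = 0.523
  D(14) = 326.7 × 14^0.523 = 326.7 × 3.976 = 1299 μm
  Mass loss = 1299 μm × 7.85 g/cm³ = 1.02e+04 g·m⁻²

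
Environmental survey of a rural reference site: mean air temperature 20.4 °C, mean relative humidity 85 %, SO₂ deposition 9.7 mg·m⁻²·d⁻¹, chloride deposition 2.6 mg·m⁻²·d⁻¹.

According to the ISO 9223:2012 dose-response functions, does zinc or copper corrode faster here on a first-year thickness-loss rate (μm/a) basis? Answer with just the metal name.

zinc: f(T) = -0.071·(T−10) [T>10 °C] = -0.7384
  sulphur-dioxide contribution → 0.8359 μm/a
  chloride contribution → 0.3373 μm/a
  ⇒ r_corr(zinc) = 1.173 μm/a
copper: temperature factor f = -0.080·(10.4) = -0.8320
  sulphur-dioxide contribution → 0.6273 μm/a
  chloride contribution → 0.7688 μm/a
  ⇒ r_corr(copper) = 1.396 μm/a
Ordering by μm/a: copper (1.4) > zinc (1.17)

copper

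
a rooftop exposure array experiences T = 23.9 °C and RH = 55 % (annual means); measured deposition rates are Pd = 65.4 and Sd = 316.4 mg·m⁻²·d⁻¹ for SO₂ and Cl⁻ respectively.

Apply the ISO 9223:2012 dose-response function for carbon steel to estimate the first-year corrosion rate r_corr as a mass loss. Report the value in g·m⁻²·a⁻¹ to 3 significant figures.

r_corr = 627 g·m⁻²·a⁻¹

carbon steel: temperature factor f = -0.054·(13.9) = -0.7506
  SO₂ term: 1.77·65.4^0.52·exp(0.02·55-0.7506) = 22.07
  Sd branch = 0.102·Sd^0.62·e^(0.033·RH+0.04·T) = 57.83 μm/a
  r_corr = 22.07 + 57.83 = 79.9 μm/a
Convert to mass loss: 79.9 μm/a × 7.85 g/cm³ = 627.2 g·m⁻²·a⁻¹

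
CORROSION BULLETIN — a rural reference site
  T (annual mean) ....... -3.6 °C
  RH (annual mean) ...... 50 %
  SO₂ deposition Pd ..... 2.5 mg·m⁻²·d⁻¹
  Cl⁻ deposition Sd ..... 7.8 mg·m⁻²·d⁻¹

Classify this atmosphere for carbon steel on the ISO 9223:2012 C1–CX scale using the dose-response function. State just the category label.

carbon steel: temperature factor f = +0.150·(-13.6) = -2.0400
  sulphur-dioxide contribution → 1.007 μm/a
  chloride contribution → 1.643 μm/a
  total first-year rate 2.651 μm/a
2.65 μm/a falls in (1.3, 25] for carbon steel → category C2

C2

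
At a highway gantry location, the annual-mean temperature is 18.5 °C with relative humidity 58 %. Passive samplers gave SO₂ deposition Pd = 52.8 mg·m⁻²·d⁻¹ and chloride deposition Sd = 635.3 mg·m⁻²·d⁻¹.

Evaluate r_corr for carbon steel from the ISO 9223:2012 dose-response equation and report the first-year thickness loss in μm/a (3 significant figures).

carbon steel: T>10 °C ⇒ hinge -0.054·(18.5−10) = -0.4590
  SO₂ term: 1.77·52.8^0.52·exp(0.02·58-0.4590) = 28.07
  Cl⁻ term: 0.102·635.3^0.62·exp(0.033·58+0.04·18.5) = 79.26
  r_corr = 28.07 + 79.26 = 107.3 μm/a

r_corr = 107 μm/a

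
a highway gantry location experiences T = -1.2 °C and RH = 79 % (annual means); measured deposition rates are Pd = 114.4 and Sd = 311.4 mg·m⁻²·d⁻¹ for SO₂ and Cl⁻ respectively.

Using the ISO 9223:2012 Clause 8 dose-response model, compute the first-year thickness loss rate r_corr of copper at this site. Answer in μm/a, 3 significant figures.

copper: f(T) = +0.126·(T−10) [T≤10 °C] = -1.4112
  SO₂ term: 0.0053·114.4^0.26·exp(0.059·79-1.4112) = 0.4686
  Cl⁻ term: 0.01025·311.4^0.27·exp(0.036·79+0.049·-1.2) = 0.7826
  r_corr = 0.4686 + 0.7826 = 1.251 μm/a

r_corr = 1.25 μm/a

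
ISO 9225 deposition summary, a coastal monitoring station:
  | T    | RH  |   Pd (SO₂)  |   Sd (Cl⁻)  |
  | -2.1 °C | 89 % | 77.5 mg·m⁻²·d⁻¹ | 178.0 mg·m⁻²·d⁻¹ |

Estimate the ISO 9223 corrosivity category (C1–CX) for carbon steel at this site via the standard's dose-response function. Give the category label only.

carbon steel: f(T) = +0.150·(T−10) [T≤10 °C] = -1.8150
  sulphur-dioxide contribution → 16.41 μm/a
  chloride contribution → 43.94 μm/a
  ⇒ r_corr(carbon steel) = 60.36 μm/a
60.4 μm/a falls in (50, 80] for carbon steel → category C4

C4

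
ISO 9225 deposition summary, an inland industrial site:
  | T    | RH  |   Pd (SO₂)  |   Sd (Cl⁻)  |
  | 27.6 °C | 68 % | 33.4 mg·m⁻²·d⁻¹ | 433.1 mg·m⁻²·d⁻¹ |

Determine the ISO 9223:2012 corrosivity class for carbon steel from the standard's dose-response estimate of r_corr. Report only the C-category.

carbon steel: f(T) = -0.054·(T−10) [T>10 °C] = -0.9504
  sulphur-dioxide contribution → 16.53 μm/a
  chloride contribution → 125.1 μm/a
  ⇒ r_corr(carbon steel) = 141.6 μm/a
ISO 9223 Table 2 (carbon steel): 80 < 142 ≤ 200 μm/a ⇒ C5

C5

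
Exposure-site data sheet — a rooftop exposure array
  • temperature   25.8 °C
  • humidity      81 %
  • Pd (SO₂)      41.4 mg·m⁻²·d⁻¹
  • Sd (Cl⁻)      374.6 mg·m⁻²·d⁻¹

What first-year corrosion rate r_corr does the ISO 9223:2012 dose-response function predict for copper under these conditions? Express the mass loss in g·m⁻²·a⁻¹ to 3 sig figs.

r_corr = 33.9 g·m⁻²·a⁻¹

copper: T>10 °C ⇒ hinge -0.080·(25.8−10) = -1.2640
  Pd branch = 0.0053·Pd^0.26·e^(0.059·RH+f) = 0.4691 μm/a
  Sd branch = 0.01025·Sd^0.27·e^(0.036·RH+0.049·T) = 3.319 μm/a
  r_corr = 0.4691 + 3.319 = 3.788 μm/a
Convert to mass loss: 3.788 μm/a × 8.96 g/cm³ = 33.94 g·m⁻²·a⁻¹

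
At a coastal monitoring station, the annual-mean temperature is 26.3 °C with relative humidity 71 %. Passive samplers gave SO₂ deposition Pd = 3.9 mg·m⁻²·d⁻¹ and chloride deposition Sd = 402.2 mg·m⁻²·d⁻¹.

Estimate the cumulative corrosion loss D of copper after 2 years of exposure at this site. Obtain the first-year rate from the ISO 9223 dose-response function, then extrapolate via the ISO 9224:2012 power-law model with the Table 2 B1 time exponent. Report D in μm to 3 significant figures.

copper: T>10 °C ⇒ hinge -0.080·(26.3−10) = -1.3040
  sulphur-dioxide contribution → 0.1352 μm/a
  chloride contribution → 2.419 μm/a
  total first-year rate 2.554 μm/a
ISO 9224: D(t) = r_corr · t^b with b = 0.667 (copper, B1)
  D(2) = 2.554 × 2^0.667 = 2.554 × 1.588 = 4.056 μm

D(2) = 4.06 μm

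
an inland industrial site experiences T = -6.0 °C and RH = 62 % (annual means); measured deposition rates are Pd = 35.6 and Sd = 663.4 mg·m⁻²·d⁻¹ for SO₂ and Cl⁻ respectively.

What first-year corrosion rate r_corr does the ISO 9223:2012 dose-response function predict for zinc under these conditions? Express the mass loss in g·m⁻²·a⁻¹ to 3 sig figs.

r_corr = 9.18 g·m⁻²·a⁻¹

zinc: T≤10 °C ⇒ hinge +0.038·(-6.0−10) = -0.6080
  SO₂ term: 0.0129·35.6^0.44·exp(0.046·62-0.6080) = 0.5858
  Cl⁻ term: 0.0175·663.4^0.57·exp(0.008·62+0.085·-6.0) = 0.7004
  r_corr = 0.5858 + 0.7004 = 1.286 μm/a
Convert to mass loss: 1.286 μm/a × 7.14 g/cm³ = 9.184 g·m⁻²·a⁻¹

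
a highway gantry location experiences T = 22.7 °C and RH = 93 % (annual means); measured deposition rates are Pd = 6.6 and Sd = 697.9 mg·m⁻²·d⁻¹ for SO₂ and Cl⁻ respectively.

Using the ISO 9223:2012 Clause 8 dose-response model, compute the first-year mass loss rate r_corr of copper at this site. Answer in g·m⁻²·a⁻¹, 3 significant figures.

r_corr = 53.3 g·m⁻²·a⁻¹

copper: f(T) = -0.080·(T−10) [T>10 °C] = -1.0160
  sulphur-dioxide contribution → 0.757 μm/a
  chloride contribution → 5.196 μm/a
  ⇒ r_corr(copper) = 5.953 μm/a
Convert to mass loss: 5.953 μm/a × 8.96 g/cm³ = 53.33 g·m⁻²·a⁻¹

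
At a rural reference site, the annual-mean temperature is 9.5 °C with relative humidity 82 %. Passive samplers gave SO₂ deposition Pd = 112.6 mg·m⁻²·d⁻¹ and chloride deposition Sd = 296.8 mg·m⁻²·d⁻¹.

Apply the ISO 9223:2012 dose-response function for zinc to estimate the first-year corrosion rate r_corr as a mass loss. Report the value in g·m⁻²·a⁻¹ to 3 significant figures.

r_corr = 45.3 g·m⁻²·a⁻¹

zinc: T≤10 °C ⇒ hinge +0.038·(9.5−10) = -0.0190
  Pd branch = 0.0129·Pd^0.44·e^(0.046·RH+f) = 4.397 μm/a
  Sd branch = 0.0175·Sd^0.57·e^(0.008·RH+0.085·T) = 1.941 μm/a
  sum: 4.397 + 1.941 → r_corr = 6.338 μm/a
Convert to mass loss: 6.338 μm/a × 7.14 g/cm³ = 45.25 g·m⁻²·a⁻¹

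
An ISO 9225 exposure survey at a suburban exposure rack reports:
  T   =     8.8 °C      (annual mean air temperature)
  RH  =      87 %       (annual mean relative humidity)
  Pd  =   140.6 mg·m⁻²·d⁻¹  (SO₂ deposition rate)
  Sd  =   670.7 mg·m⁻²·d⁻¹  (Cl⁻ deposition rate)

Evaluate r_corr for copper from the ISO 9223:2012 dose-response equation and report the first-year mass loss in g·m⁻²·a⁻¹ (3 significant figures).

copper: temperature factor f = +0.126·(-1.2) = -0.1512
  SO₂ term: 0.0053·140.6^0.26·exp(0.059·87-0.1512) = 2.795
  Cl⁻ term: 0.01025·670.7^0.27·exp(0.036·87+0.049·8.8) = 2.096
  sum: 2.795 + 2.096 → r_corr = 4.89 μm/a
Convert to mass loss: 4.89 μm/a × 8.96 g/cm³ = 43.82 g·m⁻²·a⁻¹

r_corr = 43.8 g·m⁻²·a⁻¹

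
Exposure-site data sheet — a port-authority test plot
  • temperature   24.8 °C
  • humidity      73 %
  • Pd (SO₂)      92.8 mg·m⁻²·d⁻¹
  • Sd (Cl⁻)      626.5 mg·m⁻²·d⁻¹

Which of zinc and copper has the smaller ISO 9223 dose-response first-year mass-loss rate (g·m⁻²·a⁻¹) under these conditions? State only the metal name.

zinc: T>10 °C ⇒ hinge -0.071·(24.8−10) = -1.0508
  Pd branch = 0.0129·Pd^0.44·e^(0.046·RH+f) = 0.9513 μm/a
  Sd branch = 0.0175·Sd^0.57·e^(0.008·RH+0.085·T) = 10.15 μm/a
  sum: 0.9513 + 10.15 → r_corr = 11.1 μm/a
  mass loss = 11.1 μm/a × 7.14 g/cm³ = 79.25 g·m⁻²·a⁻¹
copper: T>10 °C ⇒ hinge -0.080·(24.8−10) = -1.1840
  SO₂ term: 0.0053·92.8^0.26·exp(0.059·73-1.1840) = 0.391
  Cl⁻ term: 0.01025·626.5^0.27·exp(0.036·73+0.049·24.8) = 2.723
  r_corr = 0.391 + 2.723 = 3.113 μm/a
  mass loss = 3.113 μm/a × 8.96 g/cm³ = 27.9 g·m⁻²·a⁻¹
Ordering by g·m⁻²·a⁻¹: zinc (79.3) > copper (27.9)

copper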